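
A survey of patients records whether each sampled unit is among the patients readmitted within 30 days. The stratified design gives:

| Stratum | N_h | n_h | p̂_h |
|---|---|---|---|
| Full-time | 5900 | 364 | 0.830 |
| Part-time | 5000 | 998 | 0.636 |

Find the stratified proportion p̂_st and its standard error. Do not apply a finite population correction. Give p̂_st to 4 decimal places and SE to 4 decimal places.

p̂_st ≈ 0.7410, SE ≈ 0.0128

N = 10900; stratum weights W_h = N_h/N.
p̂_st = Σ W_h p̂_h = (5900·0.830 + 5000·0.636)/10900 = 0.74101
V̂(p̂_st) = Σ W_h² p̂_h(1−p̂_h)/(n_h−1):
  stratum Full-time: (5900/10900)²·0.830·0.170/363 = 0.000113886
  stratum Part-time: (5000/10900)²·0.636·0.364/997 = 4.88597e-05
V̂(p̂_st) = 0.000162746; SE = √V̂ = 0.0127572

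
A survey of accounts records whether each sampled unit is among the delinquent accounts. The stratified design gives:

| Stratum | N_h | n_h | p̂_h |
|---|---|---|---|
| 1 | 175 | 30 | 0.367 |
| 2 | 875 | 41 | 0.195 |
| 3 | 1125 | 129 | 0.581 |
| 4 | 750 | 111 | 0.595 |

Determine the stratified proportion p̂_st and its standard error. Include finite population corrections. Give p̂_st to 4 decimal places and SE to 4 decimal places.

p̂_st ≈ 0.4563, SE ≈ 0.0270

N = 2925; stratum weights W_h = N_h/N.
p̂_st = Σ W_h p̂_h = (175·0.367 + 875·0.195 + 1125·0.581 + 750·0.595)/2925 = 0.45632
V̂(p̂_st) = Σ W_h² (1 − n_h/N_h) p̂_h(1−p̂_h)/(n_h−1):
  stratum 1: (175/2925)²·(1 − 30/175)·0.367·0.633/29 = 2.37589e-05
  stratum 2: (875/2925)²·(1 − 41/875)·0.195·0.805/40 = 0.000334729
  stratum 3: (1125/2925)²·(1 − 129/1125)·0.581·0.419/128 = 0.000249081
  stratum 4: (750/2925)²·(1 − 111/750)·0.595·0.405/110 = 0.000122713
V̂(p̂_st) = 0.000730281; SE = √V̂ = 0.0270237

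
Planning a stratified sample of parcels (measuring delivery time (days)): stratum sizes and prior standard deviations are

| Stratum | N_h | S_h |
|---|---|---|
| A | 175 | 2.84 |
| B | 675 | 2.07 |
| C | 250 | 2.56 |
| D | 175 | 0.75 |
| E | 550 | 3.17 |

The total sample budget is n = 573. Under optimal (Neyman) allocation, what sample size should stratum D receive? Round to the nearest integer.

Neyman allocation: n_h = n · N_h S_h / Σ N_i S_i, with n = 573.
  stratum A: N_h·S_h = 175·2.84 = 497.00
  stratum B: N_h·S_h = 675·2.07 = 1397.25
  stratum C: N_h·S_h = 250·2.56 = 640.00
  stratum D: N_h·S_h = 175·0.75 = 131.25
  stratum E: N_h·S_h = 550·3.17 = 1743.50
Σ N_h S_h = 4409.00
n for stratum D = 573·131.25/4409.00 = 17.057 → 17

17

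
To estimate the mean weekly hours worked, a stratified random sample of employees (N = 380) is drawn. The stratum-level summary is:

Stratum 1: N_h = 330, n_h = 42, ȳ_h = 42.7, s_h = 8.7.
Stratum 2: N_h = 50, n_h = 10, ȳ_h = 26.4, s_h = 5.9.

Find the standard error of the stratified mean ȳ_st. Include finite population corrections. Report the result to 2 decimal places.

SE(ȳ_st) ≈ 1.11

V̂(ȳ_st) = Σ W_h² (1 − n_h/N_h) s_h²/n_h, with W_h = N_h/N and N = 380:
  stratum 1: (330/380)²·(1 − 42/330)·8.7²/42 = 1.18612
  stratum 2: (50/380)²·(1 − 10/50)·5.9²/10 = 0.0482133
V̂(ȳ_st) = 1.23433
SE(ȳ_st) = √1.23433 = 1.11101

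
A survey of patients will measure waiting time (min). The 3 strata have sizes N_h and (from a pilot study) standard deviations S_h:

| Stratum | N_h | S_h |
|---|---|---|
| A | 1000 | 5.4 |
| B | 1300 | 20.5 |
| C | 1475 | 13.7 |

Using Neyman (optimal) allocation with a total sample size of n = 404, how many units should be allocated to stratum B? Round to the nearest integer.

Neyman allocation: n_h = n · N_h S_h / Σ N_i S_i, with n = 404.
  stratum A: N_h·S_h = 1000·5.4 = 5400.00
  stratum B: N_h·S_h = 1300·20.5 = 26650.00
  stratum C: N_h·S_h = 1475·13.7 = 20207.50
Σ N_h S_h = 52257.50
n for stratum B = 404·26650.00/52257.50 = 206.030 → 206

206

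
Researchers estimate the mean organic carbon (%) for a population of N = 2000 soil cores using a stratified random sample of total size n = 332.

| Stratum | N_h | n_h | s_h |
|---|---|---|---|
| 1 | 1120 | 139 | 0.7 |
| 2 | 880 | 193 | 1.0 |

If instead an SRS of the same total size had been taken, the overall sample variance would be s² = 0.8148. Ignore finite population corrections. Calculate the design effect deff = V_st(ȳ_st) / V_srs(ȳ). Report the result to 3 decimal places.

deff ≈ 0.859

V̂(ȳ_st) = Σ W_h² s_h²/n_h, with W_h = N_h/N and N = 2000:
  stratum 1: (1120/2000)²·0.7²/139 = 0.0011055
  stratum 2: (880/2000)²·1.0²/193 = 0.00100311
V_st = 0.00210861
V_srs = s²/n = 0.8148/332 = 0.00245422
deff = V_st / V_srs = 0.00210861/0.00245422 = 0.8592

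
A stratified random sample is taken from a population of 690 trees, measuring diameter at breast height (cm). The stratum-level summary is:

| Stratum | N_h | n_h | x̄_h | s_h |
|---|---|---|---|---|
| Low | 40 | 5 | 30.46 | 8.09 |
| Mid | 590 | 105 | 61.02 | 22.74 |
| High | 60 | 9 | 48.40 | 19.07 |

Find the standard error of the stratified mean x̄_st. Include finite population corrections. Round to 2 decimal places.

V̂(x̄_st) = Σ W_h² (1 − n_h/N_h) s_h²/n_h, with W_h = N_h/N and N = 690:
  stratum Low: (40/690)²·(1 − 5/40)·8.09²/5 = 0.0384908
  stratum Mid: (590/690)²·(1 − 105/590)·22.74²/105 = 2.95997
  stratum High: (60/690)²·(1 − 9/60)·19.07²/9 = 0.259706
V̂(x̄_st) = 3.25817
SE(x̄_st) = √3.25817 = 1.80504

SE(x̄_st) ≈ 1.81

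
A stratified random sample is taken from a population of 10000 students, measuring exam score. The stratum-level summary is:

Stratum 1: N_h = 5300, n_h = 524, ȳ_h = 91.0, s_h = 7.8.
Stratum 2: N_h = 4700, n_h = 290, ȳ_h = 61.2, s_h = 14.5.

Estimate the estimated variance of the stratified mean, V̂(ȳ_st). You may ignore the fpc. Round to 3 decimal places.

V̂(ȳ_st) ≈ 0.193

V̂(ȳ_st) = Σ W_h² s_h²/n_h, with W_h = N_h/N and N = 10000:
  stratum 1: (5300/10000)²·7.8²/524 = 0.0326144
  stratum 2: (4700/10000)²·14.5²/290 = 0.160152
V̂(ȳ_st) = 0.192767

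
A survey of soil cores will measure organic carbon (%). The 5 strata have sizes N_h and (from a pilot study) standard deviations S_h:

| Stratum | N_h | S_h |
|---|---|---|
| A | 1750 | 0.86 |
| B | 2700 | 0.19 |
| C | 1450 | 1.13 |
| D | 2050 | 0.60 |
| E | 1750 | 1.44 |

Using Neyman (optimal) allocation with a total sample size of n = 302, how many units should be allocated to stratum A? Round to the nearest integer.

61

Neyman allocation: n_h = n · N_h S_h / Σ N_i S_i, with n = 302.
  stratum A: N_h·S_h = 1750·0.86 = 1505.00
  stratum B: N_h·S_h = 2700·0.19 = 513.00
  stratum C: N_h·S_h = 1450·1.13 = 1638.50
  stratum D: N_h·S_h = 2050·0.60 = 1230.00
  stratum E: N_h·S_h = 1750·1.44 = 2520.00
Σ N_h S_h = 7406.50
n for stratum A = 302·1505.00/7406.50 = 61.366 → 61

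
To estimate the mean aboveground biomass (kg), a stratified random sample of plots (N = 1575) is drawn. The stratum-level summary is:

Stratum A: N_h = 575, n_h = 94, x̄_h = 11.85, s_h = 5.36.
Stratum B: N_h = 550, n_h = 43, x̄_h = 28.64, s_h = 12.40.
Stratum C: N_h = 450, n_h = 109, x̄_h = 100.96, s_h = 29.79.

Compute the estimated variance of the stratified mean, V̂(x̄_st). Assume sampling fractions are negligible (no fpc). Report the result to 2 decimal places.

V̂(x̄_st) ≈ 1.14

V̂(x̄_st) = Σ W_h² s_h²/n_h, with W_h = N_h/N and N = 1575:
  stratum A: (575/1575)²·5.36²/94 = 0.0407358
  stratum B: (550/1575)²·12.40²/43 = 0.436053
  stratum C: (450/1575)²·29.79²/109 = 0.664628
V̂(x̄_st) = 1.14142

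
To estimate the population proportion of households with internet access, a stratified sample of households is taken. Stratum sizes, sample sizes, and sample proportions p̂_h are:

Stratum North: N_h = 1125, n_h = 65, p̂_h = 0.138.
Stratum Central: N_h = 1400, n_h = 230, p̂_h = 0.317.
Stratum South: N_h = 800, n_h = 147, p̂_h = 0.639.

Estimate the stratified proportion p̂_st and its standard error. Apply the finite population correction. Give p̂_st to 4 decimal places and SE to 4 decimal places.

p̂_st ≈ 0.3339, SE ≈ 0.0204

N = 3325; stratum weights W_h = N_h/N.
p̂_st = Σ W_h p̂_h = (1125·0.138 + 1400·0.317 + 800·0.639)/3325 = 0.33391
V̂(p̂_st) = Σ W_h² (1 − n_h/N_h) p̂_h(1−p̂_h)/(n_h−1):
  stratum North: (1125/3325)²·(1 − 65/1125)·0.138·0.862/64 = 0.000200485
  stratum Central: (1400/3325)²·(1 − 230/1400)·0.317·0.683/229 = 0.00014008
  stratum South: (800/3325)²·(1 − 147/800)·0.639·0.361/146 = 7.46578e-05
V̂(p̂_st) = 0.000415222; SE = √V̂ = 0.020377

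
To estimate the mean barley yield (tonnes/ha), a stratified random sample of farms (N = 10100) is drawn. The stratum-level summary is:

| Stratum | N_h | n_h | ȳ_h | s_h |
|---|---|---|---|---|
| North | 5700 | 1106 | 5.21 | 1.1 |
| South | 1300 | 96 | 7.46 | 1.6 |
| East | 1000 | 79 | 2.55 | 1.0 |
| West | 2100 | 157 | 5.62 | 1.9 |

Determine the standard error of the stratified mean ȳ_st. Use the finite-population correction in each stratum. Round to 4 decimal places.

SE(ȳ_st) ≈ 0.0415

V̂(ȳ_st) = Σ W_h² (1 − n_h/N_h) s_h²/n_h, with W_h = N_h/N and N = 10100:
  stratum North: (5700/10100)²·(1 − 1106/5700)·1.1²/1106 = 0.000280836
  stratum South: (1300/10100)²·(1 − 96/1300)·1.6²/96 = 0.000409163
  stratum East: (1000/10100)²·(1 − 79/1000)·1.0²/79 = 0.000114285
  stratum West: (2100/10100)²·(1 − 157/2100)·1.9²/157 = 0.000919723
V̂(ȳ_st) = 0.00172401
SE(ȳ_st) = √0.00172401 = 0.0415212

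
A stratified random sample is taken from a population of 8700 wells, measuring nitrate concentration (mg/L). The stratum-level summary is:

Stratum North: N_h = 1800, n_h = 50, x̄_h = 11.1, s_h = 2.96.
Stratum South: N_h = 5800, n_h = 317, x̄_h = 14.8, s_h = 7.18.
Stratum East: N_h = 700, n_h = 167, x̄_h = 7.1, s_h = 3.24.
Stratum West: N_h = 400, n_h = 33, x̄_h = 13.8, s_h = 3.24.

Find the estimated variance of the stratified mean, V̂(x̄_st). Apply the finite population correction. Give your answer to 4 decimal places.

V̂(x̄_st) ≈ 0.0765

V̂(x̄_st) = Σ W_h² (1 − n_h/N_h) s_h²/n_h, with W_h = N_h/N and N = 8700:
  stratum North: (1800/8700)²·(1 − 50/1800)·2.96²/50 = 0.00729265
  stratum South: (5800/8700)²·(1 − 317/5800)·7.18²/317 = 0.0683278
  stratum East: (700/8700)²·(1 − 167/700)·3.24²/167 = 0.000309856
  stratum West: (400/8700)²·(1 − 33/400)·3.24²/33 = 0.000616969
V̂(x̄_st) = 0.0765473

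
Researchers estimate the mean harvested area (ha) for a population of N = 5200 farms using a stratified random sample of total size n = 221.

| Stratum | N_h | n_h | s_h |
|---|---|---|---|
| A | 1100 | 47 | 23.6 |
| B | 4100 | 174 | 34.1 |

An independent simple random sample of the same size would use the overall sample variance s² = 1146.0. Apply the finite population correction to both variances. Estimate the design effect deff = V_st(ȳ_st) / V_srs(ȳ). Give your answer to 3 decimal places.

V̂(ȳ_st) = Σ W_h² (1 − n_h/N_h) s_h²/n_h, with W_h = N_h/N and N = 5200:
  stratum A: (1100/5200)²·(1 − 47/1100)·23.6²/47 = 0.507622
  stratum B: (4100/5200)²·(1 − 174/4100)·34.1²/174 = 3.9782
V_st = 4.48583
V_srs = (1 − 221/5200)·1146.0/221 = 4.96514
deff = V_st / V_srs = 4.48583/4.96514 = 0.9035

deff ≈ 0.903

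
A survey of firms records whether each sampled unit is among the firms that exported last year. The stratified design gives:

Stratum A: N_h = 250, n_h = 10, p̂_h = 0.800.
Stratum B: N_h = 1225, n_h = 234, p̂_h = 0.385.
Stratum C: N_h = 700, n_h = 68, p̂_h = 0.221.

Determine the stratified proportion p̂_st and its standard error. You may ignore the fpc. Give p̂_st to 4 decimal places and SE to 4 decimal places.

p̂_st ≈ 0.3799, SE ≈ 0.0287

N = 2175; stratum weights W_h = N_h/N.
p̂_st = Σ W_h p̂_h = (250·0.800 + 1225·0.385 + 700·0.221)/2175 = 0.37992
V̂(p̂_st) = Σ W_h² p̂_h(1−p̂_h)/(n_h−1):
  stratum A: (250/2175)²·0.800·0.200/9 = 0.000234876
  stratum B: (1225/2175)²·0.385·0.615/233 = 0.000322354
  stratum C: (700/2175)²·0.221·0.779/67 = 0.000266154
V̂(p̂_st) = 0.000823384; SE = √V̂ = 0.0286947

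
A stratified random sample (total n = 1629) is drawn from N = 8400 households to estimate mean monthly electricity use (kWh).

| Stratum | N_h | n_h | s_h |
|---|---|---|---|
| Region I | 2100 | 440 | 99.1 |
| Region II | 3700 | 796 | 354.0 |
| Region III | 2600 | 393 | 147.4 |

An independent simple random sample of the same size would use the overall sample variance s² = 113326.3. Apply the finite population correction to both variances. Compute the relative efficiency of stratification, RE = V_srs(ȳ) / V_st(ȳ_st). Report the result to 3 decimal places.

V̂(ȳ_st) = Σ W_h² (1 − n_h/N_h) s_h²/n_h, with W_h = N_h/N and N = 8400:
  stratum Region I: (2100/8400)²·(1 − 440/2100)·99.1²/440 = 1.10272
  stratum Region II: (3700/8400)²·(1 − 796/3700)·354.0²/796 = 23.9736
  stratum Region III: (2600/8400)²·(1 − 393/2600)·147.4²/393 = 4.49593
V_st = 29.5722
V_srs = (1 − 1629/8400)·113326.3/1629 = 56.0768
Relative efficiency = V_srs / V_st = 56.0768/29.5722 = 1.8963

RE ≈ 1.896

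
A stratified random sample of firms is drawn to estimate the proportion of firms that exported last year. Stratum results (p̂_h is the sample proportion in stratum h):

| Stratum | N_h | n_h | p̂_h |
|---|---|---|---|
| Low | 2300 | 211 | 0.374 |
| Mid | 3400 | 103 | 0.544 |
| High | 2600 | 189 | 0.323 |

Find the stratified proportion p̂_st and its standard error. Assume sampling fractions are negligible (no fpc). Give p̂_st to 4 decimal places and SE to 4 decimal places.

N = 8300; stratum weights W_h = N_h/N.
p̂_st = Σ W_h p̂_h = (2300·0.374 + 3400·0.544 + 2600·0.323)/8300 = 0.42766
V̂(p̂_st) = Σ W_h² p̂_h(1−p̂_h)/(n_h−1):
  stratum Low: (2300/8300)²·0.374·0.626/210 = 8.56103e-05
  stratum Mid: (3400/8300)²·0.544·0.456/102 = 0.000408099
  stratum High: (2600/8300)²·0.323·0.677/188 = 0.000114136
V̂(p̂_st) = 0.000607845; SE = √V̂ = 0.0246545

p̂_st ≈ 0.4277, SE ≈ 0.0247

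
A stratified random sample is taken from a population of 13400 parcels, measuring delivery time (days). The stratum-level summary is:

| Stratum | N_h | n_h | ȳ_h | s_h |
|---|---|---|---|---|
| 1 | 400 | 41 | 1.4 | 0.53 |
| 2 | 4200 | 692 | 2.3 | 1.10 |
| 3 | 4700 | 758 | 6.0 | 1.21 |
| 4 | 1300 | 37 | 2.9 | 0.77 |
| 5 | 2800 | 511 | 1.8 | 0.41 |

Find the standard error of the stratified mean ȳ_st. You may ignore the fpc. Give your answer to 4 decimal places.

SE(ȳ_st) ≈ 0.0241

V̂(ȳ_st) = Σ W_h² s_h²/n_h, with W_h = N_h/N and N = 13400:
  stratum 1: (400/13400)²·0.53²/41 = 6.1049e-06
  stratum 2: (4200/13400)²·1.10²/692 = 0.000171778
  stratum 3: (4700/13400)²·1.21²/758 = 0.000237623
  stratum 4: (1300/13400)²·0.77²/37 = 0.000150819
  stratum 5: (2800/13400)²·0.41²/511 = 1.43633e-05
V̂(ȳ_st) = 0.000580688
SE(ȳ_st) = √0.000580688 = 0.0240975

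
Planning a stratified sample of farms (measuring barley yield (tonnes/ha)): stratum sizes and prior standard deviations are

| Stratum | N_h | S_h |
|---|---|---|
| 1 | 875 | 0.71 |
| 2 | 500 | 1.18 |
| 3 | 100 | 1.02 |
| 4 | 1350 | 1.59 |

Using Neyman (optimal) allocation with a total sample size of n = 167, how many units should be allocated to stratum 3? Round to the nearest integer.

Neyman allocation: n_h = n · N_h S_h / Σ N_i S_i, with n = 167.
  stratum 1: N_h·S_h = 875·0.71 = 621.25
  stratum 2: N_h·S_h = 500·1.18 = 590.00
  stratum 3: N_h·S_h = 100·1.02 = 102.00
  stratum 4: N_h·S_h = 1350·1.59 = 2146.50
Σ N_h S_h = 3459.75
n for stratum 3 = 167·102.00/3459.75 = 4.923 → 5

5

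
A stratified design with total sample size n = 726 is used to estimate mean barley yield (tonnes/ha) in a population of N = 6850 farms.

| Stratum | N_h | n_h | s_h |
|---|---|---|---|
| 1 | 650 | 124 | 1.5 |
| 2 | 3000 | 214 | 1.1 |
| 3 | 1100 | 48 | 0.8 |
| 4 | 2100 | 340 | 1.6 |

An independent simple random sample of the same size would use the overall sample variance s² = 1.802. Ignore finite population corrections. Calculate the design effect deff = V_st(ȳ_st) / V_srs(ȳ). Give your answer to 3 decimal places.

V̂(ȳ_st) = Σ W_h² s_h²/n_h, with W_h = N_h/N and N = 6850:
  stratum 1: (650/6850)²·1.5²/124 = 0.000163383
  stratum 2: (3000/6850)²·1.1²/214 = 0.00108451
  stratum 3: (1100/6850)²·0.8²/48 = 0.000343829
  stratum 4: (2100/6850)²·1.6²/340 = 0.00070765
V_st = 0.00229937
V_srs = s²/n = 1.802/726 = 0.00248209
deff = V_st / V_srs = 0.00229937/0.00248209 = 0.9264

deff ≈ 0.926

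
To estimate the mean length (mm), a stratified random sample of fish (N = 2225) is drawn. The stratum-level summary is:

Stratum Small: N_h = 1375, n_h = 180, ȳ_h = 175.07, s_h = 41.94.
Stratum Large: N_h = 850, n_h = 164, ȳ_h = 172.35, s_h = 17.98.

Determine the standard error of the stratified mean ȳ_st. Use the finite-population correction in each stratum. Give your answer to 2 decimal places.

SE(ȳ_st) ≈ 1.86

V̂(ȳ_st) = Σ W_h² (1 − n_h/N_h) s_h²/n_h, with W_h = N_h/N and N = 2225:
  stratum Small: (1375/2225)²·(1 − 180/1375)·41.94²/180 = 3.24336
  stratum Large: (850/2225)²·(1 − 164/850)·17.98²/164 = 0.232177
V̂(ȳ_st) = 3.47553
SE(ȳ_st) = √3.47553 = 1.86428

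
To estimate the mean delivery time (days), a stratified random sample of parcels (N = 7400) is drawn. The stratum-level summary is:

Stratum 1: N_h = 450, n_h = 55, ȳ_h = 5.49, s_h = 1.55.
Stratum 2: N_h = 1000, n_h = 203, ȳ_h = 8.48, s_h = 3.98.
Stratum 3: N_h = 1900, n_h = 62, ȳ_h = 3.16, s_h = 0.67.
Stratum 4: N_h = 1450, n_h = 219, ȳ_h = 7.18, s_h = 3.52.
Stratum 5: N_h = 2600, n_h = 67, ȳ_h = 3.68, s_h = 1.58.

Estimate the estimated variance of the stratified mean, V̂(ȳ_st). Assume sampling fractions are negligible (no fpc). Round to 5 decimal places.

V̂(ȳ_st) ≈ 0.00884

V̂(ȳ_st) = Σ W_h² s_h²/n_h, with W_h = N_h/N and N = 7400:
  stratum 1: (450/7400)²·1.55²/55 = 0.000161533
  stratum 2: (1000/7400)²·3.98²/203 = 0.00142497
  stratum 3: (1900/7400)²·0.67²/62 = 0.000477311
  stratum 4: (1450/7400)²·3.52²/219 = 0.00217227
  stratum 5: (2600/7400)²·1.58²/67 = 0.00459963
V̂(ȳ_st) = 0.00883571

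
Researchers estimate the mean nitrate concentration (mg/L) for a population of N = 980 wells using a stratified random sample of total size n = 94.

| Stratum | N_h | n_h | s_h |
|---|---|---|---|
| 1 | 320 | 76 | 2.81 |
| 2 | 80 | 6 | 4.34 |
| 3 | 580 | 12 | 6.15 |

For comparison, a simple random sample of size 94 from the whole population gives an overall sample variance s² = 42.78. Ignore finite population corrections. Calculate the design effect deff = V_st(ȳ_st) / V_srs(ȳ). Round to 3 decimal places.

deff ≈ 2.496

V̂(ȳ_st) = Σ W_h² s_h²/n_h, with W_h = N_h/N and N = 980:
  stratum 1: (320/980)²·2.81²/76 = 0.0110776
  stratum 2: (80/980)²·4.34²/6 = 0.0209197
  stratum 3: (580/980)²·6.15²/12 = 1.10401
V_st = 1.13601
V_srs = s²/n = 42.78/94 = 0.455106
deff = V_st / V_srs = 1.13601/0.455106 = 2.4961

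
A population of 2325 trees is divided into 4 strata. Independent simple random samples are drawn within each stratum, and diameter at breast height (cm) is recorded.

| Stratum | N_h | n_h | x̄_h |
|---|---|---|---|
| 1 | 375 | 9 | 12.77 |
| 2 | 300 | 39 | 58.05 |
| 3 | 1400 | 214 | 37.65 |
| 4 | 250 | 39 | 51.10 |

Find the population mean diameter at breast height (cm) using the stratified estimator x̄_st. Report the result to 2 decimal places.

N = Σ N_h = 2325. Stratum weights W_h = N_h/N.
x̄_st = (375·12.77 + 300·58.05 + 1400·37.65 + 250·51.10) / 2325 = 37.7156

x̄_st ≈ 37.72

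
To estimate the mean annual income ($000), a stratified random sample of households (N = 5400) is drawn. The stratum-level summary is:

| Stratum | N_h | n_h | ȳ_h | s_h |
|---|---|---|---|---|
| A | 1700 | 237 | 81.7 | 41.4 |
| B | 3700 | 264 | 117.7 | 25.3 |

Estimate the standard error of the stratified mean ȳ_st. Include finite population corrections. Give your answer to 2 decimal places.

V̂(ȳ_st) = Σ W_h² (1 − n_h/N_h) s_h²/n_h, with W_h = N_h/N and N = 5400:
  stratum A: (1700/5400)²·(1 − 237/1700)·41.4²/237 = 0.616819
  stratum B: (3700/5400)²·(1 − 264/3700)·25.3²/264 = 1.05707
V̂(ȳ_st) = 1.67389
SE(ȳ_st) = √1.67389 = 1.29379

SE(ȳ_st) ≈ 1.29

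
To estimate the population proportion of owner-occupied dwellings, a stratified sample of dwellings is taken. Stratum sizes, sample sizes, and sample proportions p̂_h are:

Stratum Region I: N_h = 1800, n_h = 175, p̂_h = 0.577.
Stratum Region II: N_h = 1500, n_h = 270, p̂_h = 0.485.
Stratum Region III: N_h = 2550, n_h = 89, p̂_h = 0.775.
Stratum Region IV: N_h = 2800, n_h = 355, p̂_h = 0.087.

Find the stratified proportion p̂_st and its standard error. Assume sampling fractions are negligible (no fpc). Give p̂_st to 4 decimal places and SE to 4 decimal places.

p̂_st ≈ 0.4608, SE ≈ 0.0169

N = 8650; stratum weights W_h = N_h/N.
p̂_st = Σ W_h p̂_h = (1800·0.577 + 1500·0.485 + 2550·0.775 + 2800·0.087)/8650 = 0.46080
V̂(p̂_st) = Σ W_h² p̂_h(1−p̂_h)/(n_h−1):
  stratum Region I: (1800/8650)²·0.577·0.423/174 = 6.07407e-05
  stratum Region II: (1500/8650)²·0.485·0.515/269 = 2.7922e-05
  stratum Region III: (2550/8650)²·0.775·0.225/88 = 0.000172207
  stratum Region IV: (2800/8650)²·0.087·0.913/354 = 2.3511e-05
V̂(p̂_st) = 0.00028438; SE = √V̂ = 0.0168636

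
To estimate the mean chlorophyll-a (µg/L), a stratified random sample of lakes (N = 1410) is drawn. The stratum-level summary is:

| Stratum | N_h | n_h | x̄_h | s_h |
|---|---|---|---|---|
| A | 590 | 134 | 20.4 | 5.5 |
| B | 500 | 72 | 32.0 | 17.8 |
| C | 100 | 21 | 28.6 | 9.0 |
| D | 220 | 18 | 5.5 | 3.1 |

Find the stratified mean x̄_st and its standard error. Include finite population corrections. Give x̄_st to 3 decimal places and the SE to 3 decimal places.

x̄_st = Σ W_h x̄_h = (590·20.4 + 500·32.0 + 100·28.6 + 220·5.5)/1410 = 22.77021
V̂(x̄_st) = Σ W_h² (1 − n_h/N_h) s_h²/n_h, with W_h = N_h/N and N = 1410:
  stratum A: (590/1410)²·(1 − 134/590)·5.5²/134 = 0.0305492
  stratum B: (500/1410)²·(1 − 72/500)·17.8²/72 = 0.473678
  stratum C: (100/1410)²·(1 − 21/100)·9.0²/21 = 0.0153269
  stratum D: (220/1410)²·(1 − 18/220)·3.1²/18 = 0.011934
V̂(x̄_st) = 0.531488
SE(x̄_st) = √0.531488 = 0.729032

x̄_st ≈ 22.770, SE ≈ 0.729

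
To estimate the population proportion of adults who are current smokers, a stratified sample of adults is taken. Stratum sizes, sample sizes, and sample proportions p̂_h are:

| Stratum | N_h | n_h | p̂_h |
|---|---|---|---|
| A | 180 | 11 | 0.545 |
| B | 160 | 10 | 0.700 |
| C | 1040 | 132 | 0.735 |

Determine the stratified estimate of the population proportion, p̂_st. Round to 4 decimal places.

p̂_st ≈ 0.7062

N = 1380; stratum weights W_h = N_h/N.
p̂_st = Σ W_h p̂_h = (180·0.545 + 160·0.700 + 1040·0.735)/1380 = 0.70616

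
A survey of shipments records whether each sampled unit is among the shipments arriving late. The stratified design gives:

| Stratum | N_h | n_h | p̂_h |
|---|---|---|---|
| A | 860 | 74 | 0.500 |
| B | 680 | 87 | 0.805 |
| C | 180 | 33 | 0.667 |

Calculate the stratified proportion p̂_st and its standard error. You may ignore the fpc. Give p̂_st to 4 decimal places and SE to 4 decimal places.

p̂_st ≈ 0.6381, SE ≈ 0.0349

N = 1720; stratum weights W_h = N_h/N.
p̂_st = Σ W_h p̂_h = (860·0.500 + 680·0.805 + 180·0.667)/1720 = 0.63806
V̂(p̂_st) = Σ W_h² p̂_h(1−p̂_h)/(n_h−1):
  stratum A: (860/1720)²·0.500·0.500/73 = 0.000856164
  stratum B: (680/1720)²·0.805·0.195/86 = 0.000285294
  stratum C: (180/1720)²·0.667·0.333/32 = 7.60166e-05
V̂(p̂_st) = 0.00121748; SE = √V̂ = 0.0348923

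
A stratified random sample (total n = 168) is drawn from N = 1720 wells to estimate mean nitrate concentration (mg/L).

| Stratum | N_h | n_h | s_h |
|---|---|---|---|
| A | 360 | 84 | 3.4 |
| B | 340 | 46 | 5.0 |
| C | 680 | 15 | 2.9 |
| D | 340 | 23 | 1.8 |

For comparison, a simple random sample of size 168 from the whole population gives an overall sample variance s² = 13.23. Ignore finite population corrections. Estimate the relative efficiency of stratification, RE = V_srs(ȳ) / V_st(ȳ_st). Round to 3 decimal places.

RE ≈ 0.654

V̂(ȳ_st) = Σ W_h² s_h²/n_h, with W_h = N_h/N and N = 1720:
  stratum A: (360/1720)²·3.4²/84 = 0.00602874
  stratum B: (340/1720)²·5.0²/46 = 0.0212365
  stratum C: (680/1720)²·2.9²/15 = 0.0876326
  stratum D: (340/1720)²·1.8²/23 = 0.0055045
V_st = 0.120402
V_srs = s²/n = 13.23/168 = 0.07875
Relative efficiency = V_srs / V_st = 0.07875/0.120402 = 0.6541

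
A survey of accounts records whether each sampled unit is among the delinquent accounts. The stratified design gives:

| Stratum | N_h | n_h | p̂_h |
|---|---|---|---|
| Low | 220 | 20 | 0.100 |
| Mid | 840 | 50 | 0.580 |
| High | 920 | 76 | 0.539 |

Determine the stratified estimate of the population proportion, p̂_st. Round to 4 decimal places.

N = 1980; stratum weights W_h = N_h/N.
p̂_st = Σ W_h p̂_h = (220·0.100 + 840·0.580 + 920·0.539)/1980 = 0.50762

p̂_st ≈ 0.5076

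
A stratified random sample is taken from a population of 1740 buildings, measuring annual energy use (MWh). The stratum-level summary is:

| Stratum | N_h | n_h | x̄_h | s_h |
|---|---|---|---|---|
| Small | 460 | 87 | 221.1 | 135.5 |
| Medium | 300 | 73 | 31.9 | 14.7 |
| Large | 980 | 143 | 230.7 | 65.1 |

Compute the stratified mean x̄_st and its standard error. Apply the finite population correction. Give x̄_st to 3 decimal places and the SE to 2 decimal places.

x̄_st = Σ W_h x̄_h = (460·221.1 + 300·31.9 + 980·230.7)/1740 = 193.88621
V̂(x̄_st) = Σ W_h² (1 − n_h/N_h) s_h²/n_h, with W_h = N_h/N and N = 1740:
  stratum Small: (460/1740)²·(1 − 87/460)·135.5²/87 = 11.9599
  stratum Medium: (300/1740)²·(1 − 73/300)·14.7²/73 = 0.0665826
  stratum Large: (980/1740)²·(1 − 143/980)·65.1²/143 = 8.02932
V̂(x̄_st) = 20.0558
SE(x̄_st) = √20.0558 = 4.47837

x̄_st ≈ 193.886, SE ≈ 4.48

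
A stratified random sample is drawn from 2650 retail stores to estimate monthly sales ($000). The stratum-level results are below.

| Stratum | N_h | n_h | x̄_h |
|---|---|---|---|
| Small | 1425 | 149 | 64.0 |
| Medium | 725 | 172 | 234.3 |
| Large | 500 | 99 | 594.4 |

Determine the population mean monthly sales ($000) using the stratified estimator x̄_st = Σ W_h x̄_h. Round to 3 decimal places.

x̄_st ≈ 210.667

N = Σ N_h = 2650. Stratum weights W_h = N_h/N.
x̄_st = (1425·64.0 + 725·234.3 + 500·594.4) / 2650 = 210.66698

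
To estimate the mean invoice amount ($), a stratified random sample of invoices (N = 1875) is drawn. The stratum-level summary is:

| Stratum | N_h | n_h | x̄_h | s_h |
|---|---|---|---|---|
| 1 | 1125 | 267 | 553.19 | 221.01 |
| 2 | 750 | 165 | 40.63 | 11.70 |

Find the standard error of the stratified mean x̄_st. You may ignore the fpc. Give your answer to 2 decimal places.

SE(x̄_st) ≈ 8.12

V̂(x̄_st) = Σ W_h² s_h²/n_h, with W_h = N_h/N and N = 1875:
  stratum 1: (1125/1875)²·221.01²/267 = 65.859
  stratum 2: (750/1875)²·11.70²/165 = 0.132742
V̂(x̄_st) = 65.9917
SE(x̄_st) = √65.9917 = 8.12353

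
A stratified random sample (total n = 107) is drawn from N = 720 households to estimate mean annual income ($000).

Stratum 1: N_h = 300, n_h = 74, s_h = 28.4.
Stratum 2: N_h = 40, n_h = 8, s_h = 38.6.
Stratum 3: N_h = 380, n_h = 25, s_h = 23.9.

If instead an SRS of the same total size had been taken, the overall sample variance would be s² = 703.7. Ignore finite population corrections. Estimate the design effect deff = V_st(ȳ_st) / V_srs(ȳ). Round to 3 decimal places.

V̂(ȳ_st) = Σ W_h² s_h²/n_h, with W_h = N_h/N and N = 720:
  stratum 1: (300/720)²·28.4²/74 = 1.89227
  stratum 2: (40/720)²·38.6²/8 = 0.57483
  stratum 3: (380/720)²·23.9²/25 = 6.36441
V_st = 8.83151
V_srs = s²/n = 703.7/107 = 6.57664
deff = V_st / V_srs = 8.83151/6.57664 = 1.3429

deff ≈ 1.343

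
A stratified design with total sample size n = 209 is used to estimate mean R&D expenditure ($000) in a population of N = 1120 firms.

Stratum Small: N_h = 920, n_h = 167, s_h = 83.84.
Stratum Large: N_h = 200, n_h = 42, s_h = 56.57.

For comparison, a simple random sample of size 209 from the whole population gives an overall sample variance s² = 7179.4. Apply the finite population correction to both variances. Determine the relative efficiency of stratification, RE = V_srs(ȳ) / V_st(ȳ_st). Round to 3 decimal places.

RE ≈ 1.110

V̂(ȳ_st) = Σ W_h² (1 − n_h/N_h) s_h²/n_h, with W_h = N_h/N and N = 1120:
  stratum Small: (920/1120)²·(1 − 167/920)·83.84²/167 = 23.2452
  stratum Large: (200/1120)²·(1 − 42/200)·56.57²/42 = 1.91944
V_st = 25.1646
V_srs = (1 − 209/1120)·7179.4/209 = 27.941
Relative efficiency = V_srs / V_st = 27.941/25.1646 = 1.1103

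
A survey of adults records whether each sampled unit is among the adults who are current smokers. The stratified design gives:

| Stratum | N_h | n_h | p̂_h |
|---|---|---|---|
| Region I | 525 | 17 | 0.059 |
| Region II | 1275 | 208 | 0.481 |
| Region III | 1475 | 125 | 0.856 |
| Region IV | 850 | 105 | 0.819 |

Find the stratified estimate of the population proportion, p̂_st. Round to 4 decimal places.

p̂_st ≈ 0.6310

N = 4125; stratum weights W_h = N_h/N.
p̂_st = Σ W_h p̂_h = (525·0.059 + 1275·0.481 + 1475·0.856 + 850·0.819)/4125 = 0.63103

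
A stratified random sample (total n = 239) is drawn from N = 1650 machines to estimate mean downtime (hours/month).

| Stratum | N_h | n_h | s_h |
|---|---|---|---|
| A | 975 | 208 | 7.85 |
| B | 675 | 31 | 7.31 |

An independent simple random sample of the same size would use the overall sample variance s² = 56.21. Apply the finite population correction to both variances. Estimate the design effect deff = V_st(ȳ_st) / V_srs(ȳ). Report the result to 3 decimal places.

deff ≈ 1.773

V̂(ȳ_st) = Σ W_h² (1 − n_h/N_h) s_h²/n_h, with W_h = N_h/N and N = 1650:
  stratum A: (975/1650)²·(1 − 208/975)·7.85²/208 = 0.0813782
  stratum B: (675/1650)²·(1 − 31/675)·7.31²/31 = 0.275229
V_st = 0.356608
V_srs = (1 − 239/1650)·56.21/239 = 0.201122
deff = V_st / V_srs = 0.356608/0.201122 = 1.7731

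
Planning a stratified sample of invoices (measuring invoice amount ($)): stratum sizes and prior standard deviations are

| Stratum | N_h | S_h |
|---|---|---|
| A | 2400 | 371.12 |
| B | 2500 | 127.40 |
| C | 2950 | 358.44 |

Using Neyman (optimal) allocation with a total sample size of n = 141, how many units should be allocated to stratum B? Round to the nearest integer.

Neyman allocation: n_h = n · N_h S_h / Σ N_i S_i, with n = 141.
  stratum A: N_h·S_h = 2400·371.12 = 890688.00
  stratum B: N_h·S_h = 2500·127.40 = 318500.00
  stratum C: N_h·S_h = 2950·358.44 = 1057398.00
Σ N_h S_h = 2266586.00
n for stratum B = 141·318500.00/2266586.00 = 19.813 → 20

20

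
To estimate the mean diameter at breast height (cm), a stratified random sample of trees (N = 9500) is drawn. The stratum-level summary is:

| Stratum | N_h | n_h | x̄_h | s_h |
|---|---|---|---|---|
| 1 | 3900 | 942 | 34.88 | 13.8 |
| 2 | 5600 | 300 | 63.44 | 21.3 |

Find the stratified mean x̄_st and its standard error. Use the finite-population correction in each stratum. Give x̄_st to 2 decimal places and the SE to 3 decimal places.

x̄_st = Σ W_h x̄_h = (3900·34.88 + 5600·63.44)/9500 = 51.71537
V̂(x̄_st) = Σ W_h² (1 − n_h/N_h) s_h²/n_h, with W_h = N_h/N and N = 9500:
  stratum 1: (3900/9500)²·(1 − 942/3900)·13.8²/942 = 0.0258418
  stratum 2: (5600/9500)²·(1 − 300/5600)·21.3²/300 = 0.497341
V̂(x̄_st) = 0.523183
SE(x̄_st) = √0.523183 = 0.723314

x̄_st ≈ 51.72, SE ≈ 0.723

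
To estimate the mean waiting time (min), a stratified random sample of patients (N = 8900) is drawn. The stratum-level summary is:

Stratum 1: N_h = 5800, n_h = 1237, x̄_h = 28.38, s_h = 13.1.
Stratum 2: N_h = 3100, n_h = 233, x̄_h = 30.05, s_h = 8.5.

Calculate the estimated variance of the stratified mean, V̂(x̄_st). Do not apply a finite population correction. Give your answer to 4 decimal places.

V̂(x̄_st) ≈ 0.0965

V̂(x̄_st) = Σ W_h² s_h²/n_h, with W_h = N_h/N and N = 8900:
  stratum 1: (5800/8900)²·13.1²/1237 = 0.0589181
  stratum 2: (3100/8900)²·8.5²/233 = 0.0376206
V̂(x̄_st) = 0.0965387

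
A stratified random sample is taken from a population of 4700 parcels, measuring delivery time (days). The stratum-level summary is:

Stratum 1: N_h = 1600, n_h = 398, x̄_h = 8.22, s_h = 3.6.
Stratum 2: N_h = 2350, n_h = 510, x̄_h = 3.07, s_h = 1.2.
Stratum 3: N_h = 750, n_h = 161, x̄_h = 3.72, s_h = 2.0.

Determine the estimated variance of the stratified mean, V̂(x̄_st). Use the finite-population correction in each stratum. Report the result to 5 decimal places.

V̂(x̄_st) = Σ W_h² (1 − n_h/N_h) s_h²/n_h, with W_h = N_h/N and N = 4700:
  stratum 1: (1600/4700)²·(1 − 398/1600)·3.6²/398 = 0.00283498
  stratum 2: (2350/4700)²·(1 − 510/2350)·1.2²/510 = 0.000552691
  stratum 3: (750/4700)²·(1 − 161/750)·2.0²/161 = 0.000496838
V̂(x̄_st) = 0.00388451

V̂(x̄_st) ≈ 0.00388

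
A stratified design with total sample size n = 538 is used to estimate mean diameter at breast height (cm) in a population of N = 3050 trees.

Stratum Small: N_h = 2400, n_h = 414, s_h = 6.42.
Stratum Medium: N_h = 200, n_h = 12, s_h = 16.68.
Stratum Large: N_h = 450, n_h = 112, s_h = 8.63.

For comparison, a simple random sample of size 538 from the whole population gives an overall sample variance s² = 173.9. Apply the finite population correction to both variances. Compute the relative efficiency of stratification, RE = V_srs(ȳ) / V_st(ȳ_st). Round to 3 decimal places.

V̂(ȳ_st) = Σ W_h² (1 − n_h/N_h) s_h²/n_h, with W_h = N_h/N and N = 3050:
  stratum Small: (2400/3050)²·(1 − 414/2400)·6.42²/414 = 0.0510106
  stratum Medium: (200/3050)²·(1 − 12/200)·16.68²/12 = 0.0937128
  stratum Large: (450/3050)²·(1 − 112/450)·8.63²/112 = 0.0108726
V_st = 0.155596
V_srs = (1 − 538/3050)·173.9/538 = 0.266218
Relative efficiency = V_srs / V_st = 0.266218/0.155596 = 1.7110

RE ≈ 1.711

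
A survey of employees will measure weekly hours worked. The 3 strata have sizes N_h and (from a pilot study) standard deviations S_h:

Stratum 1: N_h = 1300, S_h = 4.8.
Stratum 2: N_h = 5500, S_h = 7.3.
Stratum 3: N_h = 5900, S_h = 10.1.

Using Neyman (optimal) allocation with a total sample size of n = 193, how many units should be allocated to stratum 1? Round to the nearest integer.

Neyman allocation: n_h = n · N_h S_h / Σ N_i S_i, with n = 193.
  stratum 1: N_h·S_h = 1300·4.8 = 6240.00
  stratum 2: N_h·S_h = 5500·7.3 = 40150.00
  stratum 3: N_h·S_h = 5900·10.1 = 59590.00
Σ N_h S_h = 105980.00
n for stratum 1 = 193·6240.00/105980.00 = 11.364 → 11

11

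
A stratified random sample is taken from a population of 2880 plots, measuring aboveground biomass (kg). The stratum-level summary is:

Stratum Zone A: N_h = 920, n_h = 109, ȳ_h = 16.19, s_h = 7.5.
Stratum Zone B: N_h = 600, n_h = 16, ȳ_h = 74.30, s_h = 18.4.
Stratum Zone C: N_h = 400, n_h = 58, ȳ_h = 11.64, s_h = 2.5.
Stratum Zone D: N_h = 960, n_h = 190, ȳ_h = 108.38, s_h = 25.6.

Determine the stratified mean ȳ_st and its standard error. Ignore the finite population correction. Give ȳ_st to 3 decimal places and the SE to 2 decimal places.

ȳ_st ≈ 58.394, SE ≈ 1.16

ȳ_st = Σ W_h ȳ_h = (920·16.19 + 600·74.30 + 400·11.64 + 960·108.38)/2880 = 58.39431
V̂(ȳ_st) = Σ W_h² s_h²/n_h, with W_h = N_h/N and N = 2880:
  stratum Zone A: (920/2880)²·7.5²/109 = 0.0526607
  stratum Zone B: (600/2880)²·18.4²/16 = 0.918403
  stratum Zone C: (400/2880)²·2.5²/58 = 0.00207868
  stratum Zone D: (960/2880)²·25.6²/190 = 0.383251
V̂(ȳ_st) = 1.35639
SE(ȳ_st) = √1.35639 = 1.16464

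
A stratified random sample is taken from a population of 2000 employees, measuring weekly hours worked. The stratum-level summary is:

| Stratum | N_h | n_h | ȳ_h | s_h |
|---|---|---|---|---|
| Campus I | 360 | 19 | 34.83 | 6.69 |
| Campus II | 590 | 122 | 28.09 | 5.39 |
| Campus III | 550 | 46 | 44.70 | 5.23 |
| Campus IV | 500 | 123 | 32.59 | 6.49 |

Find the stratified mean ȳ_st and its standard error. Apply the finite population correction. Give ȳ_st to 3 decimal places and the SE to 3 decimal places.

ȳ_st = Σ W_h ȳ_h = (360·34.83 + 590·28.09 + 550·44.70 + 500·32.59)/2000 = 34.99595
V̂(ȳ_st) = Σ W_h² (1 − n_h/N_h) s_h²/n_h, with W_h = N_h/N and N = 2000:
  stratum Campus I: (360/2000)²·(1 − 19/360)·6.69²/19 = 0.0722929
  stratum Campus II: (590/2000)²·(1 − 122/590)·5.39²/122 = 0.0164382
  stratum Campus III: (550/2000)²·(1 − 46/550)·5.23²/46 = 0.0412077
  stratum Campus IV: (500/2000)²·(1 − 123/500)·6.49²/123 = 0.0161375
V̂(ȳ_st) = 0.146076
SE(ȳ_st) = √0.146076 = 0.382199

ȳ_st ≈ 34.996, SE ≈ 0.382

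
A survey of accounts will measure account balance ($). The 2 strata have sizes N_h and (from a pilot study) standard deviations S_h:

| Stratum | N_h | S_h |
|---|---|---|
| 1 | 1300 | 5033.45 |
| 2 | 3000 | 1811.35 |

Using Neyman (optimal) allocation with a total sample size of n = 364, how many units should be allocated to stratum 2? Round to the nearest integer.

165

Neyman allocation: n_h = n · N_h S_h / Σ N_i S_i, with n = 364.
  stratum 1: N_h·S_h = 1300·5033.45 = 6543485.00
  stratum 2: N_h·S_h = 3000·1811.35 = 5434050.00
Σ N_h S_h = 11977535.00
n for stratum 2 = 364·5434050.00/11977535.00 = 165.142 → 165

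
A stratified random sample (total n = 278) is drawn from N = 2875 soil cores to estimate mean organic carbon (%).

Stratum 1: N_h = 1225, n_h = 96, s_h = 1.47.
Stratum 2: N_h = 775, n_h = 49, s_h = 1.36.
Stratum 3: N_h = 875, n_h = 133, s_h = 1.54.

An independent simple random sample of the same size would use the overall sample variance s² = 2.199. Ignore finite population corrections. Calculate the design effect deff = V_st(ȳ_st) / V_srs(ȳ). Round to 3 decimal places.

V̂(ȳ_st) = Σ W_h² s_h²/n_h, with W_h = N_h/N and N = 2875:
  stratum 1: (1225/2875)²·1.47²/96 = 0.00408658
  stratum 2: (775/2875)²·1.36²/49 = 0.0027429
  stratum 3: (875/2875)²·1.54²/133 = 0.0016517
V_st = 0.00848117
V_srs = s²/n = 2.199/278 = 0.00791007
deff = V_st / V_srs = 0.00848117/0.00791007 = 1.0722

deff ≈ 1.072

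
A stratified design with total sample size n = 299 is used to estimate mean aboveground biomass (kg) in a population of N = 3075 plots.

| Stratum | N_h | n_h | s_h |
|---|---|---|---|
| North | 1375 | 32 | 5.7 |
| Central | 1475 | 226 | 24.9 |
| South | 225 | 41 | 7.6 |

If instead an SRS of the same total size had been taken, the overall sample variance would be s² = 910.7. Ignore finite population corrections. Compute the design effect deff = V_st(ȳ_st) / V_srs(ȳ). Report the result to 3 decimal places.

deff ≈ 0.276

V̂(ȳ_st) = Σ W_h² s_h²/n_h, with W_h = N_h/N and N = 3075:
  stratum North: (1375/3075)²·5.7²/32 = 0.203009
  stratum Central: (1475/3075)²·24.9²/226 = 0.631225
  stratum South: (225/3075)²·7.6²/41 = 0.00754255
V_st = 0.841776
V_srs = s²/n = 910.7/299 = 3.04582
deff = V_st / V_srs = 0.841776/3.04582 = 0.2764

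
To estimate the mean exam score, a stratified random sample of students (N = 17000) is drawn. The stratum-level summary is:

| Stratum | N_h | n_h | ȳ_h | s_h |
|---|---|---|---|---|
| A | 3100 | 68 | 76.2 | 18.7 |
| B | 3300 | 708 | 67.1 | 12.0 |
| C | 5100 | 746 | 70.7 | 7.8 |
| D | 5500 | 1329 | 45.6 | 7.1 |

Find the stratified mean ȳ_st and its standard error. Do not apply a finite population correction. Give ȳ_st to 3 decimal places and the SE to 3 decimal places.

ȳ_st ≈ 62.884, SE ≈ 0.436

ȳ_st = Σ W_h ȳ_h = (3100·76.2 + 3300·67.1 + 5100·70.7 + 5500·45.6)/17000 = 62.88353
V̂(ȳ_st) = Σ W_h² s_h²/n_h, with W_h = N_h/N and N = 17000:
  stratum A: (3100/17000)²·18.7²/68 = 0.171001
  stratum B: (3300/17000)²·12.0²/708 = 0.00766407
  stratum C: (5100/17000)²·7.8²/746 = 0.00733995
  stratum D: (5500/17000)²·7.1²/1329 = 0.00397026
V̂(ȳ_st) = 0.189976
SE(ȳ_st) = √0.189976 = 0.435862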